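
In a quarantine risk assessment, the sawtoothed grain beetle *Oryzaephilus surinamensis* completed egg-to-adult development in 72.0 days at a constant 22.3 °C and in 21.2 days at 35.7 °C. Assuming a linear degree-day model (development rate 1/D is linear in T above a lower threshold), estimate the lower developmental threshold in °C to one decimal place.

16.7 °C

Linear rate model ⇒ the product D·(T − T_b) is constant across temperatures.
72.0·(22.3 − T_b) = 21.2·(35.7 − T_b)
T_b = (72.0·22.3 − 21.2·35.7) / (72.0 − 21.2) = 848.76 / 50.8 = 16.708 °C ≈ 16.7 °C.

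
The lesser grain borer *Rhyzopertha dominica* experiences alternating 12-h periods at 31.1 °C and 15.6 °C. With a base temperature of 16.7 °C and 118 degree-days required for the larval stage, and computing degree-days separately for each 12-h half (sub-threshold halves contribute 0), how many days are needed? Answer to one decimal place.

16.4 days

Day half: max(0, 31.1 − 16.7) × 0.5 = 14.4 × 0.5 = 7.20 DD.
Night half: max(0, 15.6 − 16.7) × 0.5 = 0.0 × 0.5 = 0.00 DD.
Per 24 h: 7.20 DD/day.
Duration = 118 / 7.20 = 16.389 ≈ 16.4 days.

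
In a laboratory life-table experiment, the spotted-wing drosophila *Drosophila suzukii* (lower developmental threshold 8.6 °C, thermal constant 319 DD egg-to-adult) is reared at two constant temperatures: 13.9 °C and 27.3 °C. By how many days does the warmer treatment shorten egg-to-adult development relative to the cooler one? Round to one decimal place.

At 13.9 °C: 319 / (13.9 − 8.6) = 319 / 5.3 = 60.189 d.
At 27.3 °C: 319 / (27.3 − 8.6) = 319 / 18.7 = 17.059 d.
Difference = |60.189 − 17.059| = 43.130 ≈ 43.1 days.

43.1 days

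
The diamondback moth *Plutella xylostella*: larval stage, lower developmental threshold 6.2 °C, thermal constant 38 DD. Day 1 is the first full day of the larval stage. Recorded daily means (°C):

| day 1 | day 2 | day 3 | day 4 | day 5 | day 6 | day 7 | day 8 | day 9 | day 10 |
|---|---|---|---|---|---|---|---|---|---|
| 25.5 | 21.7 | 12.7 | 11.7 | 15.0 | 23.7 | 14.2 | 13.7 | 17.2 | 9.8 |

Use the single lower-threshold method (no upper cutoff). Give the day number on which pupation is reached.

Daily DD above 6.2 °C: 19.3, 15.5, 6.5, 5.5, 8.8, 17.5, 8.0, 7.5, 11.0, 3.6.
Cumulative: 19.3, 34.8, 41.3, 46.8, 55.6, 73.1, 81.1, 88.6, 99.6, 103.2.
The total first reaches 38 DD on day 3.

day 3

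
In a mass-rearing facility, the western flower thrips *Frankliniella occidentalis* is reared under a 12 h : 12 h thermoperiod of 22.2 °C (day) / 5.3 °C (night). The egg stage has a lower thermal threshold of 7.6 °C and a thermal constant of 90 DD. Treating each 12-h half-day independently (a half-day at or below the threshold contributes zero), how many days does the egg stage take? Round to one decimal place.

Day half: max(0, 22.2 − 7.6) × 0.5 = 14.6 × 0.5 = 7.30 DD.
Night half: max(0, 5.3 − 7.6) × 0.5 = 0.0 × 0.5 = 0.00 DD.
Per 24 h: 7.30 DD/day.
Duration = 90 / 7.30 = 12.329 ≈ 12.3 days.

12.3 days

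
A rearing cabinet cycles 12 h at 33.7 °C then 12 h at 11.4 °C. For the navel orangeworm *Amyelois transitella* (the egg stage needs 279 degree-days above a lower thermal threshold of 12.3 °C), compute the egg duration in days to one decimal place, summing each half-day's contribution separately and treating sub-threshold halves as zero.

Day half: max(0, 33.7 − 12.3) × 0.5 = 21.4 × 0.5 = 10.70 DD.
Night half: max(0, 11.4 − 12.3) × 0.5 = 0.0 × 0.5 = 0.00 DD.
Per 24 h: 10.70 DD/day.
Duration = 279 / 10.70 = 26.075 ≈ 26.1 days.

26.1 days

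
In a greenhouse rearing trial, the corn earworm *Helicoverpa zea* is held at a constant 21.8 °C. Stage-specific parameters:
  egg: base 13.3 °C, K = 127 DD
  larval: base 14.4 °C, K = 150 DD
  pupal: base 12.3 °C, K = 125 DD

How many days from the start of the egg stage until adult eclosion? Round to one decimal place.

48.4 days

egg: 127 / (21.8 − 13.3) = 127 / 8.5 = 14.941 d.
larval: 150 / (21.8 − 14.4) = 150 / 7.4 = 20.270 d.
pupal: 125 / (21.8 − 12.3) = 125 / 9.5 = 13.158 d.
Sum = 48.369 ≈ 48.4 days.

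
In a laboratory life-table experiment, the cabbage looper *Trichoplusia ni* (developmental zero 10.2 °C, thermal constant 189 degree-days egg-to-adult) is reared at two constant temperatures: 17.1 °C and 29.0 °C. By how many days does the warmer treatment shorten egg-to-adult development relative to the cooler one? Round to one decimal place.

At 17.1 °C: 189 / (17.1 − 10.2) = 189 / 6.9 = 27.391 d.
At 29.0 °C: 189 / (29.0 − 10.2) = 189 / 18.8 = 10.053 d.
Difference = |27.391 − 10.053| = 17.338 ≈ 17.3 days.

17.3 days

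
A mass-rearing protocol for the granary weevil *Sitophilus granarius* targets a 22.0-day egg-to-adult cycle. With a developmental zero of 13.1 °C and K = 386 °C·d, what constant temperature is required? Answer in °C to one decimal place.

30.6 °C

Required daily accumulation = 386 / 22.0 = 17.545 DD/day.
T = T_base + 17.545 = 13.1 + 17.545 = 30.645 ≈ 30.6 °C.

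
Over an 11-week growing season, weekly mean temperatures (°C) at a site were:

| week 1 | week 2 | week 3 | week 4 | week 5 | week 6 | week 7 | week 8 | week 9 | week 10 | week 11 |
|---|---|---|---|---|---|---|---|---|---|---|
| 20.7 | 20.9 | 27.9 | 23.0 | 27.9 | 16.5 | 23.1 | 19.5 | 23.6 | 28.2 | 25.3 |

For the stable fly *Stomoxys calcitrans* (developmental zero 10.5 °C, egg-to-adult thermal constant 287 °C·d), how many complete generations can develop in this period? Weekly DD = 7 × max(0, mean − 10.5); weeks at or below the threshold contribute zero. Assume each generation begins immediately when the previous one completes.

3 generations

Weekly DD (7 × max(0, T̄ − 10.5)): 71.4, 72.8, 121.8, 87.5, 121.8, 42.0, 88.2, 63.0, 91.7, 123.9, 103.6.
Season total = 987.7 DD.
Complete generations = ⌊987.7 / 287⌋ = 3.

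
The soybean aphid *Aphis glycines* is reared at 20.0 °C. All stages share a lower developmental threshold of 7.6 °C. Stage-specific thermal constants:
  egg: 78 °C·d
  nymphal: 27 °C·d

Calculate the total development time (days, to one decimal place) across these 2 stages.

Daily accumulation at 20.0 °C = 20.0 − 7.6 = 12.4 DD/day.
Total K = 78 + 27 = 105 DD.
Total duration = 105 / 12.4 = 8.468 ≈ 8.5 days.

8.5 days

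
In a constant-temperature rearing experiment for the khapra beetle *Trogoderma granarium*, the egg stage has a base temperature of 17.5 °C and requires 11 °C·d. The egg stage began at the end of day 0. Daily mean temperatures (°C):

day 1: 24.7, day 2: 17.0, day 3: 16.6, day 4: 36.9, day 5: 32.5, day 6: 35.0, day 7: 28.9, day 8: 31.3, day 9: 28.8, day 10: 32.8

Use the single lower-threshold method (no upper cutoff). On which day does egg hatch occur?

Daily DD above 17.5 °C: 7.2, 0.0, 0.0, 19.4, 15.0, 17.5, 11.4, 13.8, 11.3, 15.3.
Cumulative: 7.2, 7.2, 7.2, 26.6, 41.6, 59.1, 70.5, 84.3, 95.6, 110.9.
The total first reaches 11 DD on day 4.

day 4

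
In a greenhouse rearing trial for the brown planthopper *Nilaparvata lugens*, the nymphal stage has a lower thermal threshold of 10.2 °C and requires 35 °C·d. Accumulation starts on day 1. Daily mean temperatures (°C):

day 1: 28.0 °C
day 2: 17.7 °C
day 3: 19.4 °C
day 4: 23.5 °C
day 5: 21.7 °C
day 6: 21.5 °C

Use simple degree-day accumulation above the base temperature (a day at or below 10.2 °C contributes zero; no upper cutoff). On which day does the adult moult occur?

Daily DD above 10.2 °C: 17.8, 7.5, 9.2, 13.3, 11.5, 11.3.
Cumulative: 17.8, 25.3, 34.5, 47.8, 59.3, 70.6.
The total first reaches 35 DD on day 4.

day 4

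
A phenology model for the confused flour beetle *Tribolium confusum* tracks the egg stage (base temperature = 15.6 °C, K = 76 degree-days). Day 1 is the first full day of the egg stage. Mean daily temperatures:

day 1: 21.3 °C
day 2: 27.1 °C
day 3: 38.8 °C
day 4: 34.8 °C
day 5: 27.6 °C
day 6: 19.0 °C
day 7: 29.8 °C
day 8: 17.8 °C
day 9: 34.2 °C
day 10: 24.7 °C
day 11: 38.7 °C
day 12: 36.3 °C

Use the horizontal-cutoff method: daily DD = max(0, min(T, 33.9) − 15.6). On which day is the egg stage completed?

day 7

Daily DD above 15.6 °C (capped at 18.3): 5.7, 11.5, 18.3, 18.3, 12.0, 3.4, 14.2, 2.2, 18.3, 9.1, 18.3, 18.3.
Cumulative: 5.7, 17.2, 35.5, 53.8, 65.8, 69.2, 83.4, 85.6, 103.9, 113.0, 131.3, 149.6.
The total first reaches 76 DD on day 7.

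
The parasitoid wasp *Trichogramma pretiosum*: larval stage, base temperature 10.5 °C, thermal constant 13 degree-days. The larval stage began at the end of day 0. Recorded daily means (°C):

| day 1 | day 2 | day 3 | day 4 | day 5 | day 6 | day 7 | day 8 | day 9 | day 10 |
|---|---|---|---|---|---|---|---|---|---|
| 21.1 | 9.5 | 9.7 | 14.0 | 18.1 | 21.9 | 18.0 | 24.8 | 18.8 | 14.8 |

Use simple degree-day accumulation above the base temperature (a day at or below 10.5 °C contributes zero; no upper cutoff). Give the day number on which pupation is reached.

day 4

Daily DD above 10.5 °C: 10.6, 0.0, 0.0, 3.5, 7.6, 11.4, 7.5, 14.3, 8.3, 4.3.
Cumulative: 10.6, 10.6, 10.6, 14.1, 21.7, 33.1, 40.6, 54.9, 63.2, 67.5.
The total first reaches 13 DD on day 4.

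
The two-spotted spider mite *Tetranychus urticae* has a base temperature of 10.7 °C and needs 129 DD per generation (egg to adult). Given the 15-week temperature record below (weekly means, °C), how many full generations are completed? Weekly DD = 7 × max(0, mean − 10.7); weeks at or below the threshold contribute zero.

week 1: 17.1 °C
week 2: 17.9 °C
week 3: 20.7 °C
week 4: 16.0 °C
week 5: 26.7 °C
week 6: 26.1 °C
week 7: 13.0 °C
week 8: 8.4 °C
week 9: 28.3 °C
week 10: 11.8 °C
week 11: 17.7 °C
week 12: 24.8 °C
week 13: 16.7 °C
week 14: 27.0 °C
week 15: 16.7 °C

Weekly DD (7 × max(0, T̄ − 10.7)): 44.8, 50.4, 70.0, 37.1, 112.0, 107.8, 16.1, 0.0, 123.2, 7.7, 49.0, 98.7, 42.0, 114.1, 42.0.
Season total = 914.9 DD.
Complete generations = ⌊914.9 / 129⌋ = 7.

7 generations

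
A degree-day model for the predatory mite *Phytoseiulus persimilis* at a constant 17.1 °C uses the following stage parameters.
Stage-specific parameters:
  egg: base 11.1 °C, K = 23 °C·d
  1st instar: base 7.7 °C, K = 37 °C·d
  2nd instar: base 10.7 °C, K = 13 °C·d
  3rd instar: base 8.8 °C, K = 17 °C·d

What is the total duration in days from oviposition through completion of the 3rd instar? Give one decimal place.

egg: 23 / (17.1 − 11.1) = 23 / 6.0 = 3.833 d.
1st instar: 37 / (17.1 − 7.7) = 37 / 9.4 = 3.936 d.
2nd instar: 13 / (17.1 − 10.7) = 13 / 6.4 = 2.031 d.
3rd instar: 17 / (17.1 − 8.8) = 17 / 8.3 = 2.048 d.
Sum = 11.849 ≈ 11.8 days.

11.8 days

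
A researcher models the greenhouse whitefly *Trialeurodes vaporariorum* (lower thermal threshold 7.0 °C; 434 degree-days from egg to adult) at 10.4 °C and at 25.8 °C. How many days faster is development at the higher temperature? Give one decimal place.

104.6 days

At 10.4 °C: 434 / (10.4 − 7.0) = 434 / 3.4 = 127.647 d.
At 25.8 °C: 434 / (25.8 − 7.0) = 434 / 18.8 = 23.085 d.
Difference = |127.647 − 23.085| = 104.562 ≈ 104.6 days.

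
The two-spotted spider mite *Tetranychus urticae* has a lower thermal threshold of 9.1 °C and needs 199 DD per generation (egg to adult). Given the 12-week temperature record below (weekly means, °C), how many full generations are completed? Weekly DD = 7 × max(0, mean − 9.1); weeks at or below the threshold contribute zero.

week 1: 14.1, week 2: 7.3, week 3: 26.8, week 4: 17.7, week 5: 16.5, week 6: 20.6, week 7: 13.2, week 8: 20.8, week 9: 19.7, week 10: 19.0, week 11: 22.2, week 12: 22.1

Weekly DD (7 × max(0, T̄ − 9.1)): 35.0, 0.0, 123.9, 60.2, 51.8, 80.5, 28.7, 81.9, 74.2, 69.3, 91.7, 91.0.
Season total = 788.2 DD.
Complete generations = ⌊788.2 / 199⌋ = 3.

3 generations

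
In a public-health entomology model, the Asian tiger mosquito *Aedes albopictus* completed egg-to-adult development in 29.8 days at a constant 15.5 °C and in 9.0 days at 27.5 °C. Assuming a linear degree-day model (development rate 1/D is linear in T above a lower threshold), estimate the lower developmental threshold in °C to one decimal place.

Equal thermal constants: D₁(T₁ − T_b) = D₂(T₂ − T_b).
29.8·(15.5 − T_b) = 9.0·(27.5 − T_b)
T_b = (29.8·15.5 − 9.0·27.5) / (29.8 − 9.0) = 214.40 / 20.8 = 10.308 °C ≈ 10.3 °C.

10.3 °C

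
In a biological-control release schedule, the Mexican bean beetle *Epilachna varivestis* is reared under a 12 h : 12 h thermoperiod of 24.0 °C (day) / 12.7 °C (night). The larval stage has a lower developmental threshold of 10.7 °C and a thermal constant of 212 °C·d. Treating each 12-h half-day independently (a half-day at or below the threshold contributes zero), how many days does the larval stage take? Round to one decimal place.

Day half: max(0, 24.0 − 10.7) × 0.5 = 13.3 × 0.5 = 6.65 DD.
Night half: max(0, 12.7 − 10.7) × 0.5 = 2.0 × 0.5 = 1.00 DD.
Per 24 h: 7.65 DD/day.
Duration = 212 / 7.65 = 27.712 ≈ 27.7 days.

27.7 days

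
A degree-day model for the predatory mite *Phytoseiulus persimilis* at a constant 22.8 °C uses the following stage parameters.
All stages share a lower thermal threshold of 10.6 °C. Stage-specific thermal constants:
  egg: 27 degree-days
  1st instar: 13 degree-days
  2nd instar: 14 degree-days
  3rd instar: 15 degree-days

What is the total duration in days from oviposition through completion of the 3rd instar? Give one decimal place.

5.7 days

Daily accumulation at 22.8 °C = 22.8 − 10.6 = 12.2 DD/day.
Total K = 27 + 13 + 14 + 15 = 69 DD.
Total duration = 69 / 12.2 = 5.656 ≈ 5.7 days.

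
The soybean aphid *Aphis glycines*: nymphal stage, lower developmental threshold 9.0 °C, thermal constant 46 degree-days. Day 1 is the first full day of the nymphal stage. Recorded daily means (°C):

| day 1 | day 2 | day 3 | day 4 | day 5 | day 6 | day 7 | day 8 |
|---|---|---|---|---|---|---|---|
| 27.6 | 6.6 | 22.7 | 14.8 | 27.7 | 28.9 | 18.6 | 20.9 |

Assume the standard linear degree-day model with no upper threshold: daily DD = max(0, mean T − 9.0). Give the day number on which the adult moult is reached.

day 5

Daily DD above 9.0 °C: 18.6, 0.0, 13.7, 5.8, 18.7, 19.9, 9.6, 11.9.
Cumulative: 18.6, 18.6, 32.3, 38.1, 56.8, 76.7, 86.3, 98.2.
The total first reaches 46 DD on day 5.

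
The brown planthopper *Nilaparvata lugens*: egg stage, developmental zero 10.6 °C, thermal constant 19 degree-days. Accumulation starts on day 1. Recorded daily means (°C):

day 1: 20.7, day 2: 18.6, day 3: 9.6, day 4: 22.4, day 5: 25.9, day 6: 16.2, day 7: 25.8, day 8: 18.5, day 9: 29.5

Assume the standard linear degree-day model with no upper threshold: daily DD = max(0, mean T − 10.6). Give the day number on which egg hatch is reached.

Daily DD above 10.6 °C: 10.1, 8.0, 0.0, 11.8, 15.3, 5.6, 15.2, 7.9, 18.9.
Cumulative: 10.1, 18.1, 18.1, 29.9, 45.2, 50.8, 66.0, 73.9, 92.8.
The total first reaches 19 DD on day 4.

day 4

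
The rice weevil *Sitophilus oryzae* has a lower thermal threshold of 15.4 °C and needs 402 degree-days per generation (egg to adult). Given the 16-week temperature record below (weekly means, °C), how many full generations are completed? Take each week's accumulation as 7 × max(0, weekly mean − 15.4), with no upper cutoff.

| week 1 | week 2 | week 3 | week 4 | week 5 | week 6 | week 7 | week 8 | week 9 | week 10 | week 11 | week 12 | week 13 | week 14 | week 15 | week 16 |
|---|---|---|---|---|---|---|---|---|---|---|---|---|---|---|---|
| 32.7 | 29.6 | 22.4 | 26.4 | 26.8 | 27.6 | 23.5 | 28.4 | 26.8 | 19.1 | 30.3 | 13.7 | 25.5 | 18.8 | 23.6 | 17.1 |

2 generations

Weekly DD (7 × max(0, T̄ − 15.4)): 121.1, 99.4, 49.0, 77.0, 79.8, 85.4, 56.7, 91.0, 79.8, 25.9, 104.3, 0.0, 70.7, 23.8, 57.4, 11.9.
Season total = 1033.2 DD.
Complete generations = ⌊1033.2 / 402⌋ = 2.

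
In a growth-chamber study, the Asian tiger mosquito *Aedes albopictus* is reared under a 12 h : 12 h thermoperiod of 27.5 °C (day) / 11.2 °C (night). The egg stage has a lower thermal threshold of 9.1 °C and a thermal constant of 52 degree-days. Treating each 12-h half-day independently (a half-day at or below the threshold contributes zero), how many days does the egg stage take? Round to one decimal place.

Day half: max(0, 27.5 − 9.1) × 0.5 = 18.4 × 0.5 = 9.20 DD.
Night half: max(0, 11.2 − 9.1) × 0.5 = 2.1 × 0.5 = 1.05 DD.
Per 24 h: 10.25 DD/day.
Duration = 52 / 10.25 = 5.073 ≈ 5.1 days.

5.1 days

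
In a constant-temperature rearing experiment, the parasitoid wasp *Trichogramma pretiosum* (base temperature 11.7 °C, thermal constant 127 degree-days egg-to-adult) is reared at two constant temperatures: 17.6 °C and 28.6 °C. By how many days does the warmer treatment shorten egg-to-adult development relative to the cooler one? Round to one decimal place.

14.0 days

At 17.6 °C: 127 / (17.6 − 11.7) = 127 / 5.9 = 21.525 d.
At 28.6 °C: 127 / (28.6 − 11.7) = 127 / 16.9 = 7.515 d.
Difference = |21.525 − 7.515| = 14.011 ≈ 14.0 days.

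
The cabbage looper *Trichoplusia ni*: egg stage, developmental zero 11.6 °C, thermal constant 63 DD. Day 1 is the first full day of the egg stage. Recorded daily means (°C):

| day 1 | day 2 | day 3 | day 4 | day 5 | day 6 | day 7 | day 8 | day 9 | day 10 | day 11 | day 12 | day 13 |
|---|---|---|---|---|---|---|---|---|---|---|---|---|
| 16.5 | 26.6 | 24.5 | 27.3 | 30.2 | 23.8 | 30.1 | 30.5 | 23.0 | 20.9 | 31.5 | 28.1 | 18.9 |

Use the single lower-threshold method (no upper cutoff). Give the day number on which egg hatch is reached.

day 5

Daily DD above 11.6 °C: 4.9, 15.0, 12.9, 15.7, 18.6, 12.2, 18.5, 18.9, 11.4, 9.3, 19.9, 16.5, 7.3.
Cumulative: 4.9, 19.9, 32.8, 48.5, 67.1, 79.3, 97.8, 116.7, 128.1, 137.4, 157.3, 173.8, 181.1.
The total first reaches 63 DD on day 5.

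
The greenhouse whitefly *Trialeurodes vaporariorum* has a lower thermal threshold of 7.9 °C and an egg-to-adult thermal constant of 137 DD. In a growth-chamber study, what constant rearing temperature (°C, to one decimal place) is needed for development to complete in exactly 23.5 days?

Required daily accumulation = 137 / 23.5 = 5.830 DD/day.
T = T_base + 5.830 = 7.9 + 5.830 = 13.730 ≈ 13.7 °C.

13.7 °C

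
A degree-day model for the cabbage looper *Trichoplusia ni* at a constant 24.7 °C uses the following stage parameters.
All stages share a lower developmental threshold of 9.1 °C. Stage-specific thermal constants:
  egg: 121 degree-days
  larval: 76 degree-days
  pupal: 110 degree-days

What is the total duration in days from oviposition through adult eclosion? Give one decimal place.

19.7 days

Daily accumulation at 24.7 °C = 24.7 − 9.1 = 15.6 DD/day.
Total K = 121 + 76 + 110 = 307 DD.
Total duration = 307 / 15.6 = 19.679 ≈ 19.7 days.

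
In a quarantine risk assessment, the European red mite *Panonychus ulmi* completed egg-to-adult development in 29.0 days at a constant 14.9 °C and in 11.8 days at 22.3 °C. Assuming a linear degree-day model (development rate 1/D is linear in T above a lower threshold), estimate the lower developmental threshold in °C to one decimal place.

9.8 °C

Equal thermal constants: D₁(T₁ − T_b) = D₂(T₂ − T_b).
29.0·(14.9 − T_b) = 11.8·(22.3 − T_b)
T_b = (29.0·14.9 − 11.8·22.3) / (29.0 − 11.8) = 168.96 / 17.2 = 9.823 °C ≈ 9.8 °C.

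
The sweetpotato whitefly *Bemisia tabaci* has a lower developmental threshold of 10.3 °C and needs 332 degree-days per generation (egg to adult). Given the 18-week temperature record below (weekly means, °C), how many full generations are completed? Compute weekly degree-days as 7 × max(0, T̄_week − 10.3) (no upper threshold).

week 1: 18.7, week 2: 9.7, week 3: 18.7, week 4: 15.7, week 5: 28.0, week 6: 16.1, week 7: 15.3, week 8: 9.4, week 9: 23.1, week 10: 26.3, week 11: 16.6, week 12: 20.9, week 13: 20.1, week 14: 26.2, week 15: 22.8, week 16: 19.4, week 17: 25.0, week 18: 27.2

3 generations

Weekly DD (7 × max(0, T̄ − 10.3)): 58.8, 0.0, 58.8, 37.8, 123.9, 40.6, 35.0, 0.0, 89.6, 112.0, 44.1, 74.2, 68.6, 111.3, 87.5, 63.7, 102.9, 118.3.
Season total = 1227.1 DD.
Complete generations = ⌊1227.1 / 332⌋ = 3.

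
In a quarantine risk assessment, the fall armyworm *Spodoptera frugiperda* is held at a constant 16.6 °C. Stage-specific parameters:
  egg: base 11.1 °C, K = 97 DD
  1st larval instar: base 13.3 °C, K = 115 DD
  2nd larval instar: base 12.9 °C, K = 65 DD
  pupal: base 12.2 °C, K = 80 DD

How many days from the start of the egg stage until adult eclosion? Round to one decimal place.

88.2 days

egg: 97 / (16.6 − 11.1) = 97 / 5.5 = 17.636 d.
1st larval instar: 115 / (16.6 − 13.3) = 115 / 3.3 = 34.848 d.
2nd larval instar: 65 / (16.6 − 12.9) = 65 / 3.7 = 17.568 d.
pupal: 80 / (16.6 − 12.2) = 80 / 4.4 = 18.182 d.
Sum = 88.234 ≈ 88.2 days.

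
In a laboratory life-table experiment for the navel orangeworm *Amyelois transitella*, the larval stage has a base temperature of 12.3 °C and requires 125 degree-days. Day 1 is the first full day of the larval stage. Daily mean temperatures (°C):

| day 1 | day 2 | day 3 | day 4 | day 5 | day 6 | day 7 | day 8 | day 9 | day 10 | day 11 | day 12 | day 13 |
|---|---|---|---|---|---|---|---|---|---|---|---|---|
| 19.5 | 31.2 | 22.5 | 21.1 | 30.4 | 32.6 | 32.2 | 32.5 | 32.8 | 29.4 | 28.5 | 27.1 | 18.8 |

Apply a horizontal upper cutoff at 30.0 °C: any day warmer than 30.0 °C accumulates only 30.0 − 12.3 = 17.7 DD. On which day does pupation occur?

Daily DD above 12.3 °C (capped at 17.7): 7.2, 17.7, 10.2, 8.8, 17.7, 17.7, 17.7, 17.7, 17.7, 17.1, 16.2, 14.8, 6.5.
Cumulative: 7.2, 24.9, 35.1, 43.9, 61.6, 79.3, 97.0, 114.7, 132.4, 149.5, 165.7, 180.5, 187.0.
The total first reaches 125 DD on day 9.

day 9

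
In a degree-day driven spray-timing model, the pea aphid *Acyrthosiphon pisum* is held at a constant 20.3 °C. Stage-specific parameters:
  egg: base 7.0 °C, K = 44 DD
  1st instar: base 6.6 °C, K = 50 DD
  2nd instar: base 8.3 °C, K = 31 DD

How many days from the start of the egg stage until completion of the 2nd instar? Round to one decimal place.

9.5 days

egg: 44 / (20.3 − 7.0) = 44 / 13.3 = 3.308 d.
1st instar: 50 / (20.3 − 6.6) = 50 / 13.7 = 3.650 d.
2nd instar: 31 / (20.3 − 8.3) = 31 / 12.0 = 2.583 d.
Sum = 9.541 ≈ 9.5 days.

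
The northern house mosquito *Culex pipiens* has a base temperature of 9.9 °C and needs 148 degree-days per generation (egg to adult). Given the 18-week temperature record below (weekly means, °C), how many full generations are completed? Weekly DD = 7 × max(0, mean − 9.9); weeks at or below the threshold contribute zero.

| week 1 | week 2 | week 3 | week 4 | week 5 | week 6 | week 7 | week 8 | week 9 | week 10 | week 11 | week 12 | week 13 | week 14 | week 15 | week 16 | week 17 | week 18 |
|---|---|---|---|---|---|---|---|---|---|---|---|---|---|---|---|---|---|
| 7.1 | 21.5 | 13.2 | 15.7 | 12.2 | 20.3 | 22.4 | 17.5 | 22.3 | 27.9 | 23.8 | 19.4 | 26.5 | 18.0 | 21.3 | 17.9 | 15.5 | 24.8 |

8 generations

Weekly DD (7 × max(0, T̄ − 9.9)): 0.0, 81.2, 23.1, 40.6, 16.1, 72.8, 87.5, 53.2, 86.8, 126.0, 97.3, 66.5, 116.2, 56.7, 79.8, 56.0, 39.2, 104.3.
Season total = 1203.3 DD.
Complete generations = ⌊1203.3 / 148⌋ = 8.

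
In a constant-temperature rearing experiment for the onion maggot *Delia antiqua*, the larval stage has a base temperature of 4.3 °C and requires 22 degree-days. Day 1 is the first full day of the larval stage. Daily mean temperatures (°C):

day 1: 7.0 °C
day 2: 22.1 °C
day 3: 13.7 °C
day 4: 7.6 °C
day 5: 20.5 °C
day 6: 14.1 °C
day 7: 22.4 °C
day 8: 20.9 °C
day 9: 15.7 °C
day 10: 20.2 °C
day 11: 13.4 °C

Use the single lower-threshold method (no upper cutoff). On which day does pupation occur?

Daily DD above 4.3 °C: 2.7, 17.8, 9.4, 3.3, 16.2, 9.8, 18.1, 16.6, 11.4, 15.9, 9.1.
Cumulative: 2.7, 20.5, 29.9, 33.2, 49.4, 59.2, 77.3, 93.9, 105.3, 121.2, 130.3.
The total first reaches 22 DD on day 3.

day 3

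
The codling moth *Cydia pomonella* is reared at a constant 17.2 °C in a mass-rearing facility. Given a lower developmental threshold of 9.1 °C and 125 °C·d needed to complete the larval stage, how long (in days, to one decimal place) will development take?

15.4 days

Daily accumulation = 17.2 − 9.1 = 8.1 DD/day.
Duration = 125 / 8.1 = 15.432 ≈ 15.4 days.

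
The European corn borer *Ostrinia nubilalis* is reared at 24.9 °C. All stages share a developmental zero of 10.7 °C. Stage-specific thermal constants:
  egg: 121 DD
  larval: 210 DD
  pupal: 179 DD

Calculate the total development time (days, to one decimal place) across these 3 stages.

35.9 days

Daily accumulation at 24.9 °C = 24.9 − 10.7 = 14.2 DD/day.
Total K = 121 + 210 + 179 = 510 DD.
Total duration = 510 / 14.2 = 35.915 ≈ 35.9 days.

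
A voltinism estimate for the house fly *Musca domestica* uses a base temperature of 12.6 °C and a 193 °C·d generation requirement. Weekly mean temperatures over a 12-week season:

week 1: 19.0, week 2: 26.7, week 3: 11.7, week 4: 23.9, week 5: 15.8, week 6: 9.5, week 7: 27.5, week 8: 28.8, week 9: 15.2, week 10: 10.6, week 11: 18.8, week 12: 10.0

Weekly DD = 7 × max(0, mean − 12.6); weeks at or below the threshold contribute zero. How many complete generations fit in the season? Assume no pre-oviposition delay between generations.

Weekly DD (7 × max(0, T̄ − 12.6)): 44.8, 98.7, 0.0, 79.1, 22.4, 0.0, 104.3, 113.4, 18.2, 0.0, 43.4, 0.0.
Season total = 524.3 DD.
Complete generations = ⌊524.3 / 193⌋ = 2.

2 generations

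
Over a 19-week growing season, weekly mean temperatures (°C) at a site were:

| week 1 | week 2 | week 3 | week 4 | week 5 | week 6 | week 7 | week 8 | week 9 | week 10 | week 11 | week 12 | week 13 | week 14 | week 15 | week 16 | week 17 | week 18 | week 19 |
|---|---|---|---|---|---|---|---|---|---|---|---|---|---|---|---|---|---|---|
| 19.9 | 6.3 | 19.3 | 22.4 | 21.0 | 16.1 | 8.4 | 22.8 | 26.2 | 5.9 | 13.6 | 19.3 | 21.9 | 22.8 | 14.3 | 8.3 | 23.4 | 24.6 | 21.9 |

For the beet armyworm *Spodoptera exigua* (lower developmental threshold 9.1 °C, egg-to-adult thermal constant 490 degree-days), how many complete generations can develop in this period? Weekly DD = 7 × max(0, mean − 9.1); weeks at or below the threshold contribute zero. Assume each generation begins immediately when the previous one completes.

Weekly DD (7 × max(0, T̄ − 9.1)): 75.6, 0.0, 71.4, 93.1, 83.3, 49.0, 0.0, 95.9, 119.7, 0.0, 31.5, 71.4, 89.6, 95.9, 36.4, 0.0, 100.1, 108.5, 89.6.
Season total = 1211.0 DD.
Complete generations = ⌊1211.0 / 490⌋ = 2.

2 generations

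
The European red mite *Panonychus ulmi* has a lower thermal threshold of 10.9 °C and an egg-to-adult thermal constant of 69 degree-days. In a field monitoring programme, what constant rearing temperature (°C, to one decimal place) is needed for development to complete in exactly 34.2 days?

12.9 °C

Required daily accumulation = 69 / 34.2 = 2.018 DD/day.
T = T_base + 2.018 = 10.9 + 2.018 = 12.918 ≈ 12.9 °C.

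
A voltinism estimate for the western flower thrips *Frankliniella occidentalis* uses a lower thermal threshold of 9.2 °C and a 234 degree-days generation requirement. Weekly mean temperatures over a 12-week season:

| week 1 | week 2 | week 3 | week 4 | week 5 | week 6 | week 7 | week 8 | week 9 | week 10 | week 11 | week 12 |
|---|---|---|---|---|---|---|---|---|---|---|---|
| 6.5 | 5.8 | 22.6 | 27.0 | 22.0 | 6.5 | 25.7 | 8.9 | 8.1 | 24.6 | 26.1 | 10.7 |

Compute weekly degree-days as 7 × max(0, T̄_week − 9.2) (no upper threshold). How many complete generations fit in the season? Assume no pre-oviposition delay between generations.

2 generations

Weekly DD (7 × max(0, T̄ − 9.2)): 0.0, 0.0, 93.8, 124.6, 89.6, 0.0, 115.5, 0.0, 0.0, 107.8, 118.3, 10.5.
Season total = 660.1 DD.
Complete generations = ⌊660.1 / 234⌋ = 2.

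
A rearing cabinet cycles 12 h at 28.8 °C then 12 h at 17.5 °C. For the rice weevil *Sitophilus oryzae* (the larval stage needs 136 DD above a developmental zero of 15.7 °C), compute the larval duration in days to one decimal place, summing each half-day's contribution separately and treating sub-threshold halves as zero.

18.3 days

Day half: max(0, 28.8 − 15.7) × 0.5 = 13.1 × 0.5 = 6.55 DD.
Night half: max(0, 17.5 − 15.7) × 0.5 = 1.8 × 0.5 = 0.90 DD.
Per 24 h: 7.45 DD/day.
Duration = 136 / 7.45 = 18.255 ≈ 18.3 days.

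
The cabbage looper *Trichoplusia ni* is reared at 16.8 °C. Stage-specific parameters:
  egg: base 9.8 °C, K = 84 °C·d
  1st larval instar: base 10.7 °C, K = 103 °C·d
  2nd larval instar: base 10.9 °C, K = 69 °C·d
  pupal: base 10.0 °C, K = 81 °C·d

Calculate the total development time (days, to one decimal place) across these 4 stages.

52.5 days

egg: 84 / (16.8 − 9.8) = 84 / 7.0 = 12.000 d.
1st larval instar: 103 / (16.8 − 10.7) = 103 / 6.1 = 16.885 d.
2nd larval instar: 69 / (16.8 − 10.9) = 69 / 5.9 = 11.695 d.
pupal: 81 / (16.8 − 10.0) = 81 / 6.8 = 11.912 d.
Sum = 52.492 ≈ 52.5 days.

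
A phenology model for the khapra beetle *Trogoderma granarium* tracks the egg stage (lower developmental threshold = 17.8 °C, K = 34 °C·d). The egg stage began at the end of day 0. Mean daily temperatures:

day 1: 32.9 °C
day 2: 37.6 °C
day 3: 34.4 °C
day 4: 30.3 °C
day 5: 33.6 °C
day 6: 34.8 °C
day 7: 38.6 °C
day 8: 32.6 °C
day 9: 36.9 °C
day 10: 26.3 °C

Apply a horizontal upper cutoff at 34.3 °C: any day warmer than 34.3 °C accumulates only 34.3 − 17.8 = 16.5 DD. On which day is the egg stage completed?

Daily DD above 17.8 °C (capped at 16.5): 15.1, 16.5, 16.5, 12.5, 15.8, 16.5, 16.5, 14.8, 16.5, 8.5.
Cumulative: 15.1, 31.6, 48.1, 60.6, 76.4, 92.9, 109.4, 124.2, 140.7, 149.2.
The total first reaches 34 DD on day 3.

day 3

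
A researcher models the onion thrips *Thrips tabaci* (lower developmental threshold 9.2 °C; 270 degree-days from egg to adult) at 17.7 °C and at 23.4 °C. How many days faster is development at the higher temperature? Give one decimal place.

At 17.7 °C: 270 / (17.7 − 9.2) = 270 / 8.5 = 31.765 d.
At 23.4 °C: 270 / (23.4 − 9.2) = 270 / 14.2 = 19.014 d.
Difference = |31.765 − 19.014| = 12.751 ≈ 12.8 days.

12.8 days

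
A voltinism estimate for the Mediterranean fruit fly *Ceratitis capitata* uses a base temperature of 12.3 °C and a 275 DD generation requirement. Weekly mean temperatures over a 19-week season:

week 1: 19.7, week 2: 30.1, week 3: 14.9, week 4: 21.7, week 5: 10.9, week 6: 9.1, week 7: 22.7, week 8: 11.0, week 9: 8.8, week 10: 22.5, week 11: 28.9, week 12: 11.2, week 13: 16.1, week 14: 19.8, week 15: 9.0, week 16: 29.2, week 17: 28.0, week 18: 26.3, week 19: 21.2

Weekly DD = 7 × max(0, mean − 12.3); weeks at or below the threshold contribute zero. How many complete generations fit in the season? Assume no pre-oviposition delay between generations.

Weekly DD (7 × max(0, T̄ − 12.3)): 51.8, 124.6, 18.2, 65.8, 0.0, 0.0, 72.8, 0.0, 0.0, 71.4, 116.2, 0.0, 26.6, 52.5, 0.0, 118.3, 109.9, 98.0, 62.3.
Season total = 988.4 DD.
Complete generations = ⌊988.4 / 275⌋ = 3.

3 generations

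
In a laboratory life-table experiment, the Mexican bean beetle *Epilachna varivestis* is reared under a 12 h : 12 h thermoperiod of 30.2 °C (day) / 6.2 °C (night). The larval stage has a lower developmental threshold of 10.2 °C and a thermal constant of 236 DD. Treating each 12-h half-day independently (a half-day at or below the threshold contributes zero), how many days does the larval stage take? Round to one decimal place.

Day half: max(0, 30.2 − 10.2) × 0.5 = 20.0 × 0.5 = 10.00 DD.
Night half: max(0, 6.2 − 10.2) × 0.5 = 0.0 × 0.5 = 0.00 DD.
Per 24 h: 10.00 DD/day.
Duration = 236 / 10.00 = 23.600 ≈ 23.6 days.

23.6 days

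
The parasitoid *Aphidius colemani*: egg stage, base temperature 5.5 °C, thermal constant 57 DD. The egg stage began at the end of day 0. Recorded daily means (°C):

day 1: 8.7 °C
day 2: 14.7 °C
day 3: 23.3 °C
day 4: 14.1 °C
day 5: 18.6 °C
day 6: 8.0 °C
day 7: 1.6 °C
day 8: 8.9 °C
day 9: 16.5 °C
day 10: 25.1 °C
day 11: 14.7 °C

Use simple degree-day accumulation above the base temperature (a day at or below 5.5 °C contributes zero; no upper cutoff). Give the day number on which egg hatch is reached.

day 8

Daily DD above 5.5 °C: 3.2, 9.2, 17.8, 8.6, 13.1, 2.5, 0.0, 3.4, 11.0, 19.6, 9.2.
Cumulative: 3.2, 12.4, 30.2, 38.8, 51.9, 54.4, 54.4, 57.8, 68.8, 88.4, 97.6.
The total first reaches 57 DD on day 8.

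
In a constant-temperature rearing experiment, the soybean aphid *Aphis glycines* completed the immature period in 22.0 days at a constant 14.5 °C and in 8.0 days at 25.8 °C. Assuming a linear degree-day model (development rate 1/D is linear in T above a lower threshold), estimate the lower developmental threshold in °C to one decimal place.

Equal thermal constants: D₁(T₁ − T_b) = D₂(T₂ − T_b).
22.0·(14.5 − T_b) = 8.0·(25.8 − T_b)
T_b = (22.0·14.5 − 8.0·25.8) / (22.0 − 8.0) = 112.60 / 14.0 = 8.043 °C ≈ 8.0 °C.

8.0 °C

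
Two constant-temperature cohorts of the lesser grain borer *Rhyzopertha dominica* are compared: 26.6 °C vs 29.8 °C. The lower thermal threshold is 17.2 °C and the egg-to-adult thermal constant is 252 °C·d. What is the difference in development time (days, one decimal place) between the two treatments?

6.8 days

At 26.6 °C: 252 / (26.6 − 17.2) = 252 / 9.4 = 26.809 d.
At 29.8 °C: 252 / (29.8 − 17.2) = 252 / 12.6 = 20.000 d.
Difference = |26.809 − 20.000| = 6.809 ≈ 6.8 days.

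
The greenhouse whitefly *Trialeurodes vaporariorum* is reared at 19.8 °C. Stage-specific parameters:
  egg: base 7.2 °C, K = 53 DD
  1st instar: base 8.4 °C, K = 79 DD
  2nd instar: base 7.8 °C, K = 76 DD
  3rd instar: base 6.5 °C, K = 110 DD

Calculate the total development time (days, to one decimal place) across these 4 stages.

25.7 days

egg: 53 / (19.8 − 7.2) = 53 / 12.6 = 4.206 d.
1st instar: 79 / (19.8 − 8.4) = 79 / 11.4 = 6.930 d.
2nd instar: 76 / (19.8 − 7.8) = 76 / 12.0 = 6.333 d.
3rd instar: 110 / (19.8 − 6.5) = 110 / 13.3 = 8.271 d.
Sum = 25.740 ≈ 25.7 days.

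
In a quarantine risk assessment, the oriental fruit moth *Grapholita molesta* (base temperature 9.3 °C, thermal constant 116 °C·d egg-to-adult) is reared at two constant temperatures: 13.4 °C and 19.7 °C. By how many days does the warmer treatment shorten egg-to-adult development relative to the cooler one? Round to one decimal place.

At 13.4 °C: 116 / (13.4 − 9.3) = 116 / 4.1 = 28.293 d.
At 19.7 °C: 116 / (19.7 − 9.3) = 116 / 10.4 = 11.154 d.
Difference = |28.293 − 11.154| = 17.139 ≈ 17.1 days.

17.1 days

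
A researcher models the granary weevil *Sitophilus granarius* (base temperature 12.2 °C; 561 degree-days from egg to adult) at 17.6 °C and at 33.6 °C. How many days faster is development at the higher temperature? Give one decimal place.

At 17.6 °C: 561 / (17.6 − 12.2) = 561 / 5.4 = 103.889 d.
At 33.6 °C: 561 / (33.6 − 12.2) = 561 / 21.4 = 26.215 d.
Difference = |103.889 − 26.215| = 77.674 ≈ 77.7 days.

77.7 days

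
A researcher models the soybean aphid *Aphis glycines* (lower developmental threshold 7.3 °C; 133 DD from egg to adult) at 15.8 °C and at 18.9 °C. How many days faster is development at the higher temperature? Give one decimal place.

4.2 days

At 15.8 °C: 133 / (15.8 − 7.3) = 133 / 8.5 = 15.647 d.
At 18.9 °C: 133 / (18.9 − 7.3) = 133 / 11.6 = 11.466 d.
Difference = |15.647 − 11.466| = 4.182 ≈ 4.2 days.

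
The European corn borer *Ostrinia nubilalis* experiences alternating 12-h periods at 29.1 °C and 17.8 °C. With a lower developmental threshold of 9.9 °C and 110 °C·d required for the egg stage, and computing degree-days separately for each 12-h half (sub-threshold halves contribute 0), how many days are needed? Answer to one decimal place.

Day half: max(0, 29.1 − 9.9) × 0.5 = 19.2 × 0.5 = 9.60 DD.
Night half: max(0, 17.8 − 9.9) × 0.5 = 7.9 × 0.5 = 3.95 DD.
Per 24 h: 13.55 DD/day.
Duration = 110 / 13.55 = 8.118 ≈ 8.1 days.

8.1 days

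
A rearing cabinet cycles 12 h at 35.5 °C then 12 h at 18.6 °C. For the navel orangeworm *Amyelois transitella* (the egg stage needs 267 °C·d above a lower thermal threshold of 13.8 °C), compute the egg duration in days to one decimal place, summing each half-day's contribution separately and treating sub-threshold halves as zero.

20.2 days

Day half: max(0, 35.5 − 13.8) × 0.5 = 21.7 × 0.5 = 10.85 DD.
Night half: max(0, 18.6 − 13.8) × 0.5 = 4.8 × 0.5 = 2.40 DD.
Per 24 h: 13.25 DD/day.
Duration = 267 / 13.25 = 20.151 ≈ 20.2 days.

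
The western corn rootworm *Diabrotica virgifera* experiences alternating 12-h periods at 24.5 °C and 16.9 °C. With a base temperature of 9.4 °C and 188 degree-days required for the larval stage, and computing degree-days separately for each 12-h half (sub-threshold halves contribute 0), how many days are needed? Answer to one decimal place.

16.6 days

Day half: max(0, 24.5 − 9.4) × 0.5 = 15.1 × 0.5 = 7.55 DD.
Night half: max(0, 16.9 − 9.4) × 0.5 = 7.5 × 0.5 = 3.75 DD.
Per 24 h: 11.30 DD/day.
Duration = 188 / 11.30 = 16.637 ≈ 16.6 days.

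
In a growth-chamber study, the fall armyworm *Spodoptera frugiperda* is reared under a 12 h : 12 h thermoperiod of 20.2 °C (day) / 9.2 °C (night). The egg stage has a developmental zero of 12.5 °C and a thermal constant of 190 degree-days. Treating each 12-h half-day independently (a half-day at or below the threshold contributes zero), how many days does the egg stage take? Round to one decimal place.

Day half: max(0, 20.2 − 12.5) × 0.5 = 7.7 × 0.5 = 3.85 DD.
Night half: max(0, 9.2 − 12.5) × 0.5 = 0.0 × 0.5 = 0.00 DD.
Per 24 h: 3.85 DD/day.
Duration = 190 / 3.85 = 49.351 ≈ 49.4 days.

49.4 days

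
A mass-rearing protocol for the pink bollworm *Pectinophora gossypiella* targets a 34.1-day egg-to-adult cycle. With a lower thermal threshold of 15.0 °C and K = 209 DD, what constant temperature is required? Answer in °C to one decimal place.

Required daily accumulation = 209 / 34.1 = 6.129 DD/day.
T = T_base + 6.129 = 15.0 + 6.129 = 21.129 ≈ 21.1 °C.

21.1 °C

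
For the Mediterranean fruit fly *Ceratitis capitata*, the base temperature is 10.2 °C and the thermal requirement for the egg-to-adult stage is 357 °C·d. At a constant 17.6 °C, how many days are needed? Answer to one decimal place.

Daily accumulation = 17.6 − 10.2 = 7.4 DD/day.
Duration = 357 / 7.4 = 48.243 ≈ 48.2 days.

48.2 days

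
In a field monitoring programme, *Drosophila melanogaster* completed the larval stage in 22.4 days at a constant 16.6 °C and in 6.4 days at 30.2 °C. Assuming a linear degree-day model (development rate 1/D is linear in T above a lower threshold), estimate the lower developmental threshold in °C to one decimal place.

Linear rate model ⇒ the product D·(T − T_b) is constant across temperatures.
22.4·(16.6 − T_b) = 6.4·(30.2 − T_b)
T_b = (22.4·16.6 − 6.4·30.2) / (22.4 − 6.4) = 178.56 / 16.0 = 11.160 °C ≈ 11.2 °C.

11.2 °C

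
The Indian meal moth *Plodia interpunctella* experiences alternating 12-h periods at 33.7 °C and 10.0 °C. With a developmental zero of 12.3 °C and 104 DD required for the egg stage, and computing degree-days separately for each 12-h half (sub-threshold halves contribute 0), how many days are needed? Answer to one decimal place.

Day half: max(0, 33.7 − 12.3) × 0.5 = 21.4 × 0.5 = 10.70 DD.
Night half: max(0, 10.0 − 12.3) × 0.5 = 0.0 × 0.5 = 0.00 DD.
Per 24 h: 10.70 DD/day.
Duration = 104 / 10.70 = 9.720 ≈ 9.7 days.

9.7 days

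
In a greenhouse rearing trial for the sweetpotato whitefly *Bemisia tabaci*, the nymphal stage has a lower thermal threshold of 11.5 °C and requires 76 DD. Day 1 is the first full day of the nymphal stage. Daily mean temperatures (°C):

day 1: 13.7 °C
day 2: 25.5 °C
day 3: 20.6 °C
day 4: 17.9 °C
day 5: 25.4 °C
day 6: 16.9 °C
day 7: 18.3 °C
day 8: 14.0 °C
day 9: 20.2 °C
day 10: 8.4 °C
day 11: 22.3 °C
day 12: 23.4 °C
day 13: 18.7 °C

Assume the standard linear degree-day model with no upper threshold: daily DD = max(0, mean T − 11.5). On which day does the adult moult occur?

day 11

Daily DD above 11.5 °C: 2.2, 14.0, 9.1, 6.4, 13.9, 5.4, 6.8, 2.5, 8.7, 0.0, 10.8, 11.9, 7.2.
Cumulative: 2.2, 16.2, 25.3, 31.7, 45.6, 51.0, 57.8, 60.3, 69.0, 69.0, 79.8, 91.7, 98.9.
The total first reaches 76 DD on day 11.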